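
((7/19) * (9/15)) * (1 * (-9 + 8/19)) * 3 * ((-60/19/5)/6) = 20538/34295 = 0.60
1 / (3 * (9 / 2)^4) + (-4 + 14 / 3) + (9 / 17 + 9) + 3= 13.20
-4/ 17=-0.24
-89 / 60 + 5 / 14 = -473 / 420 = -1.13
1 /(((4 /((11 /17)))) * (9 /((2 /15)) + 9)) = 11 /5202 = 0.00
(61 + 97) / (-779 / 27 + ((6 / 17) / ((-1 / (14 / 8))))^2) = -4931496 / 888617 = -5.55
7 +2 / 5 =37 / 5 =7.40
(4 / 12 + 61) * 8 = 1472 / 3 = 490.67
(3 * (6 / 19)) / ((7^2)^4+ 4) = 18 / 109531295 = 0.00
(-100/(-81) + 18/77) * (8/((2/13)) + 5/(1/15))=1163066/6237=186.48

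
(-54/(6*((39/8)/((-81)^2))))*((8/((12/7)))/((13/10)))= -7348320/169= -43481.18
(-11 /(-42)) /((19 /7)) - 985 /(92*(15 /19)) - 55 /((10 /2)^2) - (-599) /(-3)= -5645999 /26220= -215.33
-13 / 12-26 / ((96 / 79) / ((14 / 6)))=-7345 / 144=-51.01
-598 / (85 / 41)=-24518 / 85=-288.45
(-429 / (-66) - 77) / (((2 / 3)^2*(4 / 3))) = -3807 / 32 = -118.97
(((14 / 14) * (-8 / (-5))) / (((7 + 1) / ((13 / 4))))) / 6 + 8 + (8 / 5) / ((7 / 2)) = 1439 / 168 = 8.57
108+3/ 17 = 1839/ 17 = 108.18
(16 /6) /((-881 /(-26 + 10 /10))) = 200 /2643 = 0.08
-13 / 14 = -0.93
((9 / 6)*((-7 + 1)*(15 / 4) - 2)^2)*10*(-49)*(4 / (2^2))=-1764735 / 4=-441183.75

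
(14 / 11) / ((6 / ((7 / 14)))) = 7 / 66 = 0.11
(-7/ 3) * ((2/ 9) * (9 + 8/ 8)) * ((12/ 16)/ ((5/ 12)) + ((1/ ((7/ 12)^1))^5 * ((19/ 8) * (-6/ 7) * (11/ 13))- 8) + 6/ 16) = 1916535461/ 11798514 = 162.44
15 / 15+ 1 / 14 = 15 / 14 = 1.07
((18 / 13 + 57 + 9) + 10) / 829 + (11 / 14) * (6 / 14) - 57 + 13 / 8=-232119423 / 4224584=-54.94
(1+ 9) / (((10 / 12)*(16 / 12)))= 9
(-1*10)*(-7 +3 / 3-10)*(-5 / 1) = -800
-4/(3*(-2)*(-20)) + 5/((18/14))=347/90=3.86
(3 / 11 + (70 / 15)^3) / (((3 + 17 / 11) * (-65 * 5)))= -6053 / 87750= -0.07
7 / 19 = 0.37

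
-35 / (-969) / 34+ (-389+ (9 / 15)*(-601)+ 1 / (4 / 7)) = -246386311 / 329460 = -747.85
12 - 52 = -40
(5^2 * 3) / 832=75 / 832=0.09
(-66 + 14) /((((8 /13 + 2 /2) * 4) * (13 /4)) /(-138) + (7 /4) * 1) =-4784 /147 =-32.54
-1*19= -19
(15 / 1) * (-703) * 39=-411255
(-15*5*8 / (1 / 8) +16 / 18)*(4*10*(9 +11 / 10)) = -17449568 / 9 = -1938840.89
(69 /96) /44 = 23 /1408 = 0.02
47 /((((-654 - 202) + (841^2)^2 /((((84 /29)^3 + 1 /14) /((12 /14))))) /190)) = 0.00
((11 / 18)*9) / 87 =11 / 174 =0.06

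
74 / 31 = 2.39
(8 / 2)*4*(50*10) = 8000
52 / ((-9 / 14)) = -728 / 9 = -80.89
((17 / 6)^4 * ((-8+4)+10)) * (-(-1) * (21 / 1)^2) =4092529 / 24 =170522.04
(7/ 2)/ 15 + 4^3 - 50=427/ 30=14.23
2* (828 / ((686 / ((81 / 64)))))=16767 / 5488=3.06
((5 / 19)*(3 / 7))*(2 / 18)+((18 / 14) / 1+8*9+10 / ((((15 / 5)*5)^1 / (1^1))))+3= 76.96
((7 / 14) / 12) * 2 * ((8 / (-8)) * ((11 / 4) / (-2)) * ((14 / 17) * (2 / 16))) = 77 / 6528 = 0.01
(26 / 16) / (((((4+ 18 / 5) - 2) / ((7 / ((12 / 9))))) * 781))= 195 / 99968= 0.00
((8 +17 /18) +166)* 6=1049.67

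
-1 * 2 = -2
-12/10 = -6/5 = -1.20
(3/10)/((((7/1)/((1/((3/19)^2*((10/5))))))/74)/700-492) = -133570/219054797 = -0.00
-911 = -911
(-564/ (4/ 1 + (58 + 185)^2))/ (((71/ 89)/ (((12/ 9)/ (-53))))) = 66928/ 222216439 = 0.00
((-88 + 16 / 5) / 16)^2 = 2809 / 100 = 28.09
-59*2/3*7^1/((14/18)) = -354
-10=-10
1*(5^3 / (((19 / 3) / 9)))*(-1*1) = -3375 / 19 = -177.63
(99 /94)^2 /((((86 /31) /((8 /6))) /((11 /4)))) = 1114047 /759896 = 1.47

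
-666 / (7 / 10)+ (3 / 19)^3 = -45680751 / 48013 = -951.42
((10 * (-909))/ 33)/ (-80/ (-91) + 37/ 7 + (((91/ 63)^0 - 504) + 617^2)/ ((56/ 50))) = -551460/ 679594817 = -0.00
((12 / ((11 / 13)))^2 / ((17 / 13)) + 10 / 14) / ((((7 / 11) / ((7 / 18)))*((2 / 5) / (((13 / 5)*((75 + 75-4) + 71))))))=133187.61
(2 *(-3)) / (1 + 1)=-3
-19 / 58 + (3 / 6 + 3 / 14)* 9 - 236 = -93339 / 406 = -229.90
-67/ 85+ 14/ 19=-83/ 1615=-0.05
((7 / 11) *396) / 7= 36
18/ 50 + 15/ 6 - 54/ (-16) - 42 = -7153/ 200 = -35.76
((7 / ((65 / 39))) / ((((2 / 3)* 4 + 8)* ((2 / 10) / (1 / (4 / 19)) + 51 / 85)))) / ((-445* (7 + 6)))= -1197 / 11292320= -0.00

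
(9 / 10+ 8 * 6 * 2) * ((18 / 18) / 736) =969 / 7360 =0.13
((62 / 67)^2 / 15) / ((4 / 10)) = 1922 / 13467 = 0.14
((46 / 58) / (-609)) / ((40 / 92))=-529 / 176610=-0.00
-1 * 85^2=-7225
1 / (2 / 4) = 2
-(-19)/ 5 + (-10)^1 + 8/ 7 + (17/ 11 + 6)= 958/ 385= 2.49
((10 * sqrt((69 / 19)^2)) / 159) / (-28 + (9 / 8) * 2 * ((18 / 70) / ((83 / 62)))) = -1336300 / 161290183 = -0.01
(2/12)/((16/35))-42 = -3997/96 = -41.64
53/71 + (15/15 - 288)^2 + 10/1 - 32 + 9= 5847329/71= 82356.75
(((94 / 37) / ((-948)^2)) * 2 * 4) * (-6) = -94 / 692751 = -0.00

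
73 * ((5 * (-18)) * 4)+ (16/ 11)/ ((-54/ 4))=-7805192/ 297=-26280.11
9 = 9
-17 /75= -0.23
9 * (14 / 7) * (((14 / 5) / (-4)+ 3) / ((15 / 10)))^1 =138 / 5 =27.60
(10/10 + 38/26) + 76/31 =1980/403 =4.91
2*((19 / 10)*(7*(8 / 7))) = 152 / 5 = 30.40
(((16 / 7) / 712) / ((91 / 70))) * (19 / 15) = 76 / 24297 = 0.00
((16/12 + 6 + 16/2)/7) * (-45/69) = -10/7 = -1.43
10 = 10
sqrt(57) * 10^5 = 100000 * sqrt(57) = 754983.44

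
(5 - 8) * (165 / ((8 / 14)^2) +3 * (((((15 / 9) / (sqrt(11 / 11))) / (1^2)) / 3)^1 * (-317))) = 1105 / 16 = 69.06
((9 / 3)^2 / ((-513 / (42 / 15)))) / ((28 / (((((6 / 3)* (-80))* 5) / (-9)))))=-80 / 513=-0.16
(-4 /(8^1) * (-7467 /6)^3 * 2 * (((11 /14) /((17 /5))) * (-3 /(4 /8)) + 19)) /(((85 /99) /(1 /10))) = 199977520855761 /50575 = 3954078514.20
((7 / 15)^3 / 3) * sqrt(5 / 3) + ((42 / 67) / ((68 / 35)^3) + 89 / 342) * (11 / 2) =343 * sqrt(15) / 30375 + 6849739919 / 3602447424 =1.95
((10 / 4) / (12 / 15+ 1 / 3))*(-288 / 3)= -211.76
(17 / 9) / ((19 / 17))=289 / 171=1.69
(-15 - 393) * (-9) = 3672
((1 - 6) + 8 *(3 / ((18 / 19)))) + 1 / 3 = 62 / 3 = 20.67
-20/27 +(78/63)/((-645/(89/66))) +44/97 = -12561589/43357545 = -0.29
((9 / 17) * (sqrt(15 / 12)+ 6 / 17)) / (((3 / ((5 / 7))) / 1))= 90 / 2023+ 15 * sqrt(5) / 238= 0.19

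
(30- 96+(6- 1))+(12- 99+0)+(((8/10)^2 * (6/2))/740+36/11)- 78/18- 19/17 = -389649518/2594625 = -150.18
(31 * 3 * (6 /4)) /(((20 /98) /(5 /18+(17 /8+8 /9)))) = 360003 /160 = 2250.02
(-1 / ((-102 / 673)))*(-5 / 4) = -3365 / 408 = -8.25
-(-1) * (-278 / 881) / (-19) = 278 / 16739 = 0.02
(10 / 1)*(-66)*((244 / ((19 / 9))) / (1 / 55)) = -79714800 / 19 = -4195515.79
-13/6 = -2.17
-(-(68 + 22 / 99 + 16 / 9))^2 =-4900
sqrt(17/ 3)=sqrt(51)/ 3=2.38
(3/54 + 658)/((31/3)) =11845/186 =63.68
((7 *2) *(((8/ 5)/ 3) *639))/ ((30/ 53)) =210728/ 25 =8429.12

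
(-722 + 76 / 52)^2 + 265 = 87785474 / 169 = 519440.67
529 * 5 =2645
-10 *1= -10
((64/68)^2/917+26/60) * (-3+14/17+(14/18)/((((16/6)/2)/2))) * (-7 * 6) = 355643447/19308090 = 18.42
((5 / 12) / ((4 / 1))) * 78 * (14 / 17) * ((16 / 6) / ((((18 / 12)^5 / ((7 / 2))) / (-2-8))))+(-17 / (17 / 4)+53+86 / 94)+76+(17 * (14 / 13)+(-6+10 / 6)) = 436527427 / 7572123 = 57.65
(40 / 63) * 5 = 200 / 63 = 3.17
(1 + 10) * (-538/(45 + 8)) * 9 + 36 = -51354/53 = -968.94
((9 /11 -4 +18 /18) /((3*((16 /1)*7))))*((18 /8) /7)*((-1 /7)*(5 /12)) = 15 /120736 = 0.00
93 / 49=1.90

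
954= 954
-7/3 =-2.33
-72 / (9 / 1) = -8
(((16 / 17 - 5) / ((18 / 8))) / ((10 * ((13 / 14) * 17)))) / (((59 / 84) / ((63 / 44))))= -284004 / 12191465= -0.02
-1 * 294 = -294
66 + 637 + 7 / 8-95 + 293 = 7215 / 8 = 901.88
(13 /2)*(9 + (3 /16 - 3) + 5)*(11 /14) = 25597 /448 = 57.14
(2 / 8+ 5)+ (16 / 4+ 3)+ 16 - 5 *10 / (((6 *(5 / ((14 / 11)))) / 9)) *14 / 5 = -1109 / 44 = -25.20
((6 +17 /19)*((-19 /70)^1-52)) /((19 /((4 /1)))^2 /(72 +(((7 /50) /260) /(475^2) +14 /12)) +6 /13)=-4011826600093044317 /8570376765401955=-468.10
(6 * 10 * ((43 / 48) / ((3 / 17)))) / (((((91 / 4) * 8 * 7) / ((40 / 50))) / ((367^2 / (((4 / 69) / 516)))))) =292123874253 / 1274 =229296604.59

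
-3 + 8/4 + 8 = 7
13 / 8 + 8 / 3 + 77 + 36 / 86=84325 / 1032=81.71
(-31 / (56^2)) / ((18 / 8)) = -31 / 7056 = -0.00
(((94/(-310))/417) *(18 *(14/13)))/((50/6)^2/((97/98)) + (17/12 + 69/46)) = -1969488/10210498675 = -0.00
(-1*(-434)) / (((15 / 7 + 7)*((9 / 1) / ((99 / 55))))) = 1519 / 160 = 9.49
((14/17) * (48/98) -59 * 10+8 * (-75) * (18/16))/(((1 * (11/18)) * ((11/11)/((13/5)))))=-35213958/6545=-5380.28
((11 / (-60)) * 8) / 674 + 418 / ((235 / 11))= 4648061 / 237585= 19.56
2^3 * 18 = 144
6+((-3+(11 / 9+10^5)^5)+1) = 590526086382100781165884897247 / 59049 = 10000611126049565296040320.00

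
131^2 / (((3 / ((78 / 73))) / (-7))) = -3123302 / 73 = -42784.96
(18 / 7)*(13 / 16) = 117 / 56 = 2.09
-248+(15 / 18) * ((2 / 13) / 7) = -67699 / 273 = -247.98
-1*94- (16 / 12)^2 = -862 / 9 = -95.78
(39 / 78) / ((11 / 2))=1 / 11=0.09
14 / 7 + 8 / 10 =14 / 5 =2.80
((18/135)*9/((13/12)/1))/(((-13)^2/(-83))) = -5976/10985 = -0.54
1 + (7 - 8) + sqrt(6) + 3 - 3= 2.45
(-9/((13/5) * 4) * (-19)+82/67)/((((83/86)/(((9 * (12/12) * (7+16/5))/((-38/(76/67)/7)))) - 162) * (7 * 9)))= -134976957/78002263027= -0.00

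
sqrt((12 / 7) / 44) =sqrt(231) / 77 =0.20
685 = 685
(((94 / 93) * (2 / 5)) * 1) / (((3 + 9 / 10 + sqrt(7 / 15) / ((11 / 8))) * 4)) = 443586 / 16838053 - 16544 * sqrt(105) / 50514159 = 0.02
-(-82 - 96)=178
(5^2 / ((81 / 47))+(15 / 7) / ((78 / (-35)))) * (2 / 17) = 28525 / 17901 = 1.59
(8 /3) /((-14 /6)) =-8 /7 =-1.14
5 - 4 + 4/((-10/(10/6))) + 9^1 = 28/3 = 9.33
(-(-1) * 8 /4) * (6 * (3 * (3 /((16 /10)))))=135 /2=67.50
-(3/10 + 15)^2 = -23409/100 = -234.09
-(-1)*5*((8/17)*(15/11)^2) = 4.38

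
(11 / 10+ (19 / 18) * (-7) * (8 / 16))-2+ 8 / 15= -731 / 180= -4.06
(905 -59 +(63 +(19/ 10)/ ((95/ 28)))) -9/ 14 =908.92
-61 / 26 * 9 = -549 / 26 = -21.12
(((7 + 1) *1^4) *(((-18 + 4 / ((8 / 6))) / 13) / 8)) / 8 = -0.14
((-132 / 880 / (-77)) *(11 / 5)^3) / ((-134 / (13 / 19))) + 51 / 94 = 1135930707 / 2094085000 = 0.54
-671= -671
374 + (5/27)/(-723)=7300849/19521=374.00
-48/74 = -24/37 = -0.65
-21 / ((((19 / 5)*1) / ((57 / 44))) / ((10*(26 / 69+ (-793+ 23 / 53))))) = 760471950 / 13409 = 56713.55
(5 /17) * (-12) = -60 /17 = -3.53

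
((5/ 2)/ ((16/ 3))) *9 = 135/ 32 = 4.22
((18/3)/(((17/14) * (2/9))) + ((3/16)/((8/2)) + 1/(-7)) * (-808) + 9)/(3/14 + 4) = 103567/4012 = 25.81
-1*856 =-856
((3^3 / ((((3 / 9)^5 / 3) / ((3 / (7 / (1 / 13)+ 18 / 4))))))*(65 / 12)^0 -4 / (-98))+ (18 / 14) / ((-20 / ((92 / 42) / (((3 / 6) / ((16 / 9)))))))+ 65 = 682.85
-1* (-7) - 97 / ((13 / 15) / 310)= -450959 / 13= -34689.15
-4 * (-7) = 28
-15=-15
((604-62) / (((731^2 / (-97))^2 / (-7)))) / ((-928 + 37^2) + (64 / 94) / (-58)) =-48656027798 / 171629679963368507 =-0.00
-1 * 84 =-84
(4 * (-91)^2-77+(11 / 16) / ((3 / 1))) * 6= 1586267 / 8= 198283.38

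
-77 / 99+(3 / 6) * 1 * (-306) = -1384 / 9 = -153.78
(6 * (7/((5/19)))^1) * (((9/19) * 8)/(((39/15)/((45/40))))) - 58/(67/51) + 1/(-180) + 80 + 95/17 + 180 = 1287655693/2665260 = 483.13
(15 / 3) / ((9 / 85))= 425 / 9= 47.22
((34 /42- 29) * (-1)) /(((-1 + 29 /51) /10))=-50320 /77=-653.51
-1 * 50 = -50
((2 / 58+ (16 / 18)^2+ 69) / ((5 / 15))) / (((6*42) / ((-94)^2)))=362315762 / 49329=7344.88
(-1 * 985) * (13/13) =-985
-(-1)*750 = 750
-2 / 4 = -1 / 2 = -0.50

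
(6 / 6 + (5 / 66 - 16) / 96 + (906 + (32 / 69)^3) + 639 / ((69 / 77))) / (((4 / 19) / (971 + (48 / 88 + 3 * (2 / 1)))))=76546224692217835 / 10175894784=7522308.98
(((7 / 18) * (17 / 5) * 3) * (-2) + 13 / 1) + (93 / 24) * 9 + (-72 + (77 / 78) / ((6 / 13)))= -10771 / 360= -29.92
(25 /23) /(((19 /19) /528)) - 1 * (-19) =13637 /23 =592.91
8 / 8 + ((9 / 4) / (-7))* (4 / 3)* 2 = 1 / 7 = 0.14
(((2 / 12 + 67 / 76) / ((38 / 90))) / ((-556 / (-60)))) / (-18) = -5975 / 401432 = -0.01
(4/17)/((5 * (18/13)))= 26/765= 0.03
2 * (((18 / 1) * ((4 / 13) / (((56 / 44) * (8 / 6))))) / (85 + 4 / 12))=891 / 11648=0.08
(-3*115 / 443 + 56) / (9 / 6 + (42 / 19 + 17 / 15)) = 13943910 / 1223123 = 11.40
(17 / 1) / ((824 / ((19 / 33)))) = 323 / 27192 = 0.01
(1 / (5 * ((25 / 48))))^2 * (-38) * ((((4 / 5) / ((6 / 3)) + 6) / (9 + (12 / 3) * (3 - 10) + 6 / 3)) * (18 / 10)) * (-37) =-932954112 / 6640625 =-140.49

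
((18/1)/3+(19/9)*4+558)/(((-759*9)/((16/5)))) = -3584/13365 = -0.27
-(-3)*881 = 2643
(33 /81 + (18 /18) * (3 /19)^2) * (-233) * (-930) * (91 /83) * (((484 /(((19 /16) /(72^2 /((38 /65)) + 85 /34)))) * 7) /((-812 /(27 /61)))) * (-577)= 15643241055636362968800 /19134641467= 817535101591.27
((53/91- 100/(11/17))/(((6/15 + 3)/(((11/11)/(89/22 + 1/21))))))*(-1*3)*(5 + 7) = 166446360/417911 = 398.28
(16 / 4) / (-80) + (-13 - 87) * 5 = -500.05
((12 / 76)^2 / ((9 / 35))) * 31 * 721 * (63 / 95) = 9856791 / 6859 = 1437.06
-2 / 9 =-0.22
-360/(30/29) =-348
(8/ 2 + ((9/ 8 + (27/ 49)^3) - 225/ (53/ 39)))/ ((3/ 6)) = -7994962931/ 24941588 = -320.55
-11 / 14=-0.79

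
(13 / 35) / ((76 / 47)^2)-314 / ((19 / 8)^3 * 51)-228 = -44725816427 / 195893040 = -228.32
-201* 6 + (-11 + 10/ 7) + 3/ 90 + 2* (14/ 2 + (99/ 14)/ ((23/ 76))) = -1154.81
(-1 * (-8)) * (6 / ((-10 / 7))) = -168 / 5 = -33.60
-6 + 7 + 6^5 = 7777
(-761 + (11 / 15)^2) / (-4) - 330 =-31474 / 225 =-139.88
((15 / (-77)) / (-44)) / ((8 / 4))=15 / 6776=0.00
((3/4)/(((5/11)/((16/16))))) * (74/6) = 407/20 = 20.35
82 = 82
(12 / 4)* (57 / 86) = 1.99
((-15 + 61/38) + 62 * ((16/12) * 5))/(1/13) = 5199.20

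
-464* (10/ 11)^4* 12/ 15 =-3712000/ 14641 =-253.53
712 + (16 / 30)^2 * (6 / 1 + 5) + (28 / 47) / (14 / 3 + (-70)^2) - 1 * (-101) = 9070723063 / 11114325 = 816.13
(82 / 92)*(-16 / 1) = -328 / 23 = -14.26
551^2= 303601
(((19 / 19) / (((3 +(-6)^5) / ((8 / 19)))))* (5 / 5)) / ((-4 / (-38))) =-4 / 7773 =-0.00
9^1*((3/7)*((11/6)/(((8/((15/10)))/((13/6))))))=1287/448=2.87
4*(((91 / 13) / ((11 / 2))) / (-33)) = -56 / 363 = -0.15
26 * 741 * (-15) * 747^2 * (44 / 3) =-2365132306680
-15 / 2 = -7.50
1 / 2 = 0.50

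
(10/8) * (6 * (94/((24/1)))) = 235/8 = 29.38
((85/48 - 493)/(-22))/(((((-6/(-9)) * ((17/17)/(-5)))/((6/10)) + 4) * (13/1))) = 4161/9152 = 0.45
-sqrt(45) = -6.71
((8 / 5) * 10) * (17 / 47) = 5.79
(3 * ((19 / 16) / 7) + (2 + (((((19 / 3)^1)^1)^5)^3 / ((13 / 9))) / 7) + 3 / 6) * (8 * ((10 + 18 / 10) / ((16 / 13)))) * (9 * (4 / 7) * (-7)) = -14330983916613908608973 / 49601160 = -288924370248879.43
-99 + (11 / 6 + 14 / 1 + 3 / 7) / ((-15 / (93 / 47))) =-998303 / 9870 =-101.15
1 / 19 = 0.05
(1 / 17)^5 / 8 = 1 / 11358856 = 0.00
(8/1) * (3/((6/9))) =36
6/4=3/2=1.50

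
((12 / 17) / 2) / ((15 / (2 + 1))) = 6 / 85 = 0.07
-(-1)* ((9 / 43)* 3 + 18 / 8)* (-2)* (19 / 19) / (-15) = 33 / 86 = 0.38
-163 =-163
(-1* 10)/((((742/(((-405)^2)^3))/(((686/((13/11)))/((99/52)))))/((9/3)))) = -2883134851576875000/53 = -54398770784469339.62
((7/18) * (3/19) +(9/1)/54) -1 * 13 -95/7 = -10511/399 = -26.34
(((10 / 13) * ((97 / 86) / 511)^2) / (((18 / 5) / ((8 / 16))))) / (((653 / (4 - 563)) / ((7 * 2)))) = -235225 / 37707513732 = -0.00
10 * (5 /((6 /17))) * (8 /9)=3400 /27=125.93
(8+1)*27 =243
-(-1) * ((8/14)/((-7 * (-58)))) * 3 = 6/1421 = 0.00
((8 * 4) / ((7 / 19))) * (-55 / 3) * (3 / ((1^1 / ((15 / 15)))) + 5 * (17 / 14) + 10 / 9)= -21451760 / 1323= -16214.48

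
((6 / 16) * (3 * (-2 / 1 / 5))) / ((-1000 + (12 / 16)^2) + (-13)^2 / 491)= 17676 / 39244385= 0.00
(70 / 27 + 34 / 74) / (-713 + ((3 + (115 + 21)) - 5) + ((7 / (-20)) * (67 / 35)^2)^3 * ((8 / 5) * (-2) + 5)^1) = -653629375000000 / 124812313189081479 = -0.01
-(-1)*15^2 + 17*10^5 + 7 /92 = 156420707 /92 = 1700225.08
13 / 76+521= 39609 / 76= 521.17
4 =4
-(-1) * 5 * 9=45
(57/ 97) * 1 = 57/ 97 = 0.59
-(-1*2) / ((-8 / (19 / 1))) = -19 / 4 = -4.75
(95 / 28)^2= 9025 / 784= 11.51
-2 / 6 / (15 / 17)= -17 / 45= -0.38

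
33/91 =0.36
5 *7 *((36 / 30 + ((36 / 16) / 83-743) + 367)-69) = -5156641 / 332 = -15532.05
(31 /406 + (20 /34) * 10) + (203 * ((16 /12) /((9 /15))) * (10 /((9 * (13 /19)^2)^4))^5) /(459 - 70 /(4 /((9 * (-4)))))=1770034381944968353468129530513634901606025145383692085394526010126978527 /297050046851348460161124829583625489043488544137688917425963219361499302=5.96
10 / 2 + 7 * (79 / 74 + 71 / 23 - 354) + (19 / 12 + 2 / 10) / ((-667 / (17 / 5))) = -18094105453 / 7403700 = -2443.93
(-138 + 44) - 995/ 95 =-1985/ 19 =-104.47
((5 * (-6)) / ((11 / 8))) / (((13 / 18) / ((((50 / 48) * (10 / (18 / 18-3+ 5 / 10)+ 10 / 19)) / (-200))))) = -2625 / 2717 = -0.97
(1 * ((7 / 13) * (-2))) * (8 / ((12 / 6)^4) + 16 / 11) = -301 / 143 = -2.10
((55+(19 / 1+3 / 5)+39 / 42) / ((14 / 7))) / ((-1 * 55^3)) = -5287 / 23292500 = -0.00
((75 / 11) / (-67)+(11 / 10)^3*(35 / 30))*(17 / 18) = 109082693 / 79596000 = 1.37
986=986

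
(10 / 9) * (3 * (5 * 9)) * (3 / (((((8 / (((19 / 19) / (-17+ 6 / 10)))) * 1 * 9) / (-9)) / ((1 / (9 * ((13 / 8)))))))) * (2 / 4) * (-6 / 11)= -375 / 5863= -0.06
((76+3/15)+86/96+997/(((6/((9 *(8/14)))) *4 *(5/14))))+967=394151/240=1642.30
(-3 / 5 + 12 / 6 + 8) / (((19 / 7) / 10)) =658 / 19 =34.63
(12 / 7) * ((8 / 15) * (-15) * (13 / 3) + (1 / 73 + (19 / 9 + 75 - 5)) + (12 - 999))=-2495396 / 1533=-1627.79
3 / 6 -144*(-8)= 2305 / 2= 1152.50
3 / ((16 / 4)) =0.75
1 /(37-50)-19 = -248 /13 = -19.08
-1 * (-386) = 386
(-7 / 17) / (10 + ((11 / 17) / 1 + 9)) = -7 / 334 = -0.02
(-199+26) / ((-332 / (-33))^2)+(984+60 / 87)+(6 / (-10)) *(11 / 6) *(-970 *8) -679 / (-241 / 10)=7354703483607 / 770355536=9547.15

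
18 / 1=18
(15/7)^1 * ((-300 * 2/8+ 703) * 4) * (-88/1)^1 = -3315840/7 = -473691.43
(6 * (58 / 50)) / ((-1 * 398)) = -87 / 4975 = -0.02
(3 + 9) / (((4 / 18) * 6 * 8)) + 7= 65 / 8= 8.12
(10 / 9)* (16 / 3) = 160 / 27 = 5.93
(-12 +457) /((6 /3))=445 /2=222.50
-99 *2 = -198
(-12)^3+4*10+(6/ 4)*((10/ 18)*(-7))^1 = -10163/ 6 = -1693.83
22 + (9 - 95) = -64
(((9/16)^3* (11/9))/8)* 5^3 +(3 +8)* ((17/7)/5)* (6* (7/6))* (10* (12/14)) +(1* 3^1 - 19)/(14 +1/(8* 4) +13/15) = 529636474887/1640267776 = 322.90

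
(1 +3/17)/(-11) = -20/187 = -0.11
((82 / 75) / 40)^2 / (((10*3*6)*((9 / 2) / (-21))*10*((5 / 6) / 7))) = -82369 / 5062500000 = -0.00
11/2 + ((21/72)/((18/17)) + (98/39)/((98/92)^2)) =2198723/275184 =7.99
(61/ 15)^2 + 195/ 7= 69922/ 1575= 44.39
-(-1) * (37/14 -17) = -201/14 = -14.36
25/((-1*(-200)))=1/8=0.12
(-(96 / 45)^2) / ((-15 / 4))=4096 / 3375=1.21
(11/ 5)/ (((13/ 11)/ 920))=22264/ 13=1712.62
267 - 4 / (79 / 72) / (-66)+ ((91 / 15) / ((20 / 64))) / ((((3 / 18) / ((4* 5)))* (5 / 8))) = 86778671 / 21725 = 3994.42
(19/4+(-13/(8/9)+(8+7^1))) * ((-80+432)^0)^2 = 41/8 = 5.12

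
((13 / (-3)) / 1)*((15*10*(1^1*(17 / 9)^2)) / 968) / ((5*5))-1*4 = -160573 / 39204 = -4.10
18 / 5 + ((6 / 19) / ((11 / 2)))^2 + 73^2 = 1164667223 / 218405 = 5332.60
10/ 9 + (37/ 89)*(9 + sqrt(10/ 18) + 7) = 37*sqrt(5)/ 267 + 6218/ 801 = 8.07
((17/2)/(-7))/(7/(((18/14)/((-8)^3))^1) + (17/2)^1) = 153/350161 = 0.00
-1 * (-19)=19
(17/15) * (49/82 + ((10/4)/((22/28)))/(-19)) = 41769/85690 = 0.49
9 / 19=0.47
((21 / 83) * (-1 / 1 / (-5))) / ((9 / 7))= 49 / 1245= 0.04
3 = 3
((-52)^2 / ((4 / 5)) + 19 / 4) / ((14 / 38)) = 257241 / 28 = 9187.18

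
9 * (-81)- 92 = -821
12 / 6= 2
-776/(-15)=51.73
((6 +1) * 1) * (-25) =-175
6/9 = 2/3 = 0.67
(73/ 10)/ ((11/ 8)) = 292/ 55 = 5.31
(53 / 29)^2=2809 / 841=3.34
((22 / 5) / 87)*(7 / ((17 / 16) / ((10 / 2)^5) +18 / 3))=0.06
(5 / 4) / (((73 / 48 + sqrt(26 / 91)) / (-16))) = -98112 / 6539 + 9216 * sqrt(14) / 6539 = -9.73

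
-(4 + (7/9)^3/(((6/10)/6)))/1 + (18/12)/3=-11963/1458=-8.21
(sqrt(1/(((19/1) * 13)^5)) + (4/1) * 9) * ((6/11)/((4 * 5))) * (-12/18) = -36/55 - sqrt(247)/828807265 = -0.65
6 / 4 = 3 / 2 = 1.50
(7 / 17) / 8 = 7 / 136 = 0.05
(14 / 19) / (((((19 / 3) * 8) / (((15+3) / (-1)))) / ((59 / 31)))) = -11151 / 22382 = -0.50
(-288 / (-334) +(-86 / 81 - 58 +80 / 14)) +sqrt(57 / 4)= -4969768 / 94689 +sqrt(57) / 2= -48.71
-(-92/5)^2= -8464/25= -338.56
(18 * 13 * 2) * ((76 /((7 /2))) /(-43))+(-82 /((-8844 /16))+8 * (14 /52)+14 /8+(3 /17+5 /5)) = -231.10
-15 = -15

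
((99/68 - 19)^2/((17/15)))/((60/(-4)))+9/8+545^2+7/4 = 23347343949/78608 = 297009.77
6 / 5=1.20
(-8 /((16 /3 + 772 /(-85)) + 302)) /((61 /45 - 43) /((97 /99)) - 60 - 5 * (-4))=82450 /253602063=0.00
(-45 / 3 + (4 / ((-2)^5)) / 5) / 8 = -601 / 320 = -1.88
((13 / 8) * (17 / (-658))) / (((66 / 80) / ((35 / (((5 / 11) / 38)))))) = -20995 / 141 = -148.90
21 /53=0.40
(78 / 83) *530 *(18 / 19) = 471.86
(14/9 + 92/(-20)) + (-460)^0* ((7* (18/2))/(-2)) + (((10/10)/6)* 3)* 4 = -2929/90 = -32.54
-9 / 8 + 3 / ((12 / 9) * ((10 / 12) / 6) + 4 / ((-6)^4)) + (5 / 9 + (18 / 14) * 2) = 551437 / 30744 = 17.94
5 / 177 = 0.03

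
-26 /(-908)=0.03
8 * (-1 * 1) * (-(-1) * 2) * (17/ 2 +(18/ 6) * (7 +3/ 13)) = -6280/ 13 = -483.08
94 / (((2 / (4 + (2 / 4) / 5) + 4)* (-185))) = -1927 / 17020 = -0.11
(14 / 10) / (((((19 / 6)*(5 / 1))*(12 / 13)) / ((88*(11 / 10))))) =9.27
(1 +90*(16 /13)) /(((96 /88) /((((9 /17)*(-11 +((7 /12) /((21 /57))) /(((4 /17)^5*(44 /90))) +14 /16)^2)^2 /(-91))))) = -148925125193937610625692923491445715353 /1171068687247742351704064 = -127170273456754.25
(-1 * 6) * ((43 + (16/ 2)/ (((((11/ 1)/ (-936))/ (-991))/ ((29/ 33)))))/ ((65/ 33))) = -1291279446/ 715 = -1805985.24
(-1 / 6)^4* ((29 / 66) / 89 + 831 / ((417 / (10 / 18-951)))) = -1.46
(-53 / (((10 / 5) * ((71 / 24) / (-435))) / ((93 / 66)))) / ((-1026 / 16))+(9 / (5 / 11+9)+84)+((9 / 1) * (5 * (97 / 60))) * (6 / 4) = 62763511 / 578721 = 108.45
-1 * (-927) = 927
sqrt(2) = 1.41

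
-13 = -13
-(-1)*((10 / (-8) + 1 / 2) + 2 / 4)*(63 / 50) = -63 / 200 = -0.32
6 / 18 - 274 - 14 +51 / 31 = -26600 / 93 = -286.02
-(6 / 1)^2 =-36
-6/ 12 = -1/ 2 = -0.50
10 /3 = 3.33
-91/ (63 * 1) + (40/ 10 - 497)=-494.44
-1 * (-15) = 15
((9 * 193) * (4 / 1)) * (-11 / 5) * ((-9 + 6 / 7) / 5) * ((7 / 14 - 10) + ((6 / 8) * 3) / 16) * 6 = -1957110903 / 1400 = -1397936.36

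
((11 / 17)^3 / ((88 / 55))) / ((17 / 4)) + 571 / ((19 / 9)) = 858555283 / 3173798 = 270.51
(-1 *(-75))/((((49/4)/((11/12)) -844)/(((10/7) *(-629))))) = 5189250/63959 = 81.13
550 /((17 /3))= 1650 /17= 97.06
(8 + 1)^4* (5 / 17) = 32805 / 17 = 1929.71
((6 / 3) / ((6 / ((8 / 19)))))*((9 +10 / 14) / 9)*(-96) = -17408 / 1197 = -14.54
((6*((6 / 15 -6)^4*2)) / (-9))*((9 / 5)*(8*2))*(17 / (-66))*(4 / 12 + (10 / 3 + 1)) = 4681220096 / 103125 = 45393.65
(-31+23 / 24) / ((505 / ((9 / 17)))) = -2163 / 68680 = -0.03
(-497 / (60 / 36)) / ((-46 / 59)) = 87969 / 230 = 382.47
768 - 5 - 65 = 698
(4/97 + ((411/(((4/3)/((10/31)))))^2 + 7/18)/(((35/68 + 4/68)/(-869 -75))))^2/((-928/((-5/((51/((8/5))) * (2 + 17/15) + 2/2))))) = 354443336204859459972788400500/25053938638336524267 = 14147210198.02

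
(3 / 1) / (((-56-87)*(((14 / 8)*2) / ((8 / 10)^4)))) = -1536 / 625625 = -0.00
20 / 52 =5 / 13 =0.38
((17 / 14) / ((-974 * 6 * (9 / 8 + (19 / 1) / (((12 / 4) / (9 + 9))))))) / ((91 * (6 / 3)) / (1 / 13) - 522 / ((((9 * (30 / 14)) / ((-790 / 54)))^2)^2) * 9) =-6586148313 / 2957190927371672684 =-0.00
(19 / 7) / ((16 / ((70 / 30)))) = 19 / 48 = 0.40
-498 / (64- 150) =249 / 43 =5.79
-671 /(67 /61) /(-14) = 40931 /938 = 43.64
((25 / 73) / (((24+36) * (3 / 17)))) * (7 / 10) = 119 / 5256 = 0.02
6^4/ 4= 324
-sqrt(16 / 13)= -4 * sqrt(13) / 13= -1.11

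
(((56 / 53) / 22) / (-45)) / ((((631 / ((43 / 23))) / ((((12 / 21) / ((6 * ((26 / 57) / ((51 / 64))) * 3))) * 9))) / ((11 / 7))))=-0.00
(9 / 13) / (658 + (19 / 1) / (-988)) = 12 / 11405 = 0.00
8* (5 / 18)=20 / 9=2.22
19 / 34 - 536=-18205 / 34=-535.44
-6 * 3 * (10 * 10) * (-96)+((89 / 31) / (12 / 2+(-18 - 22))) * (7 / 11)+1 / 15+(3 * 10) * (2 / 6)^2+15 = 10018279533 / 57970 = 172818.35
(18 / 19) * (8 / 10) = 0.76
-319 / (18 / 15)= -1595 / 6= -265.83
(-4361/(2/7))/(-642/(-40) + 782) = -305270/15961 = -19.13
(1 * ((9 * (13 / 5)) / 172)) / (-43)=-117 / 36980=-0.00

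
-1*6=-6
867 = 867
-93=-93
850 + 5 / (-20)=3399 / 4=849.75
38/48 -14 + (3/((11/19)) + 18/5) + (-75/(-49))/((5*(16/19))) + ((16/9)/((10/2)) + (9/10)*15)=3800297/388080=9.79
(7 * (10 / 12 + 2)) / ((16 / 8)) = 119 / 12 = 9.92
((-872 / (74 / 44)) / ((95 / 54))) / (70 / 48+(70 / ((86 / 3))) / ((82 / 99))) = -43832524032 / 655354175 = -66.88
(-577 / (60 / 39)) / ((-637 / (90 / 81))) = 577 / 882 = 0.65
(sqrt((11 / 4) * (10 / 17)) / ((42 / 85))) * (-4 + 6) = 5 * sqrt(1870) / 42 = 5.15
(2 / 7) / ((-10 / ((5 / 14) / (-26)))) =1 / 2548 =0.00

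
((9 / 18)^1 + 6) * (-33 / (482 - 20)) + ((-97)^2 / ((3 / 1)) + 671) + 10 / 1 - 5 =320197 / 84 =3811.87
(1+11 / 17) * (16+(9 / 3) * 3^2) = 70.82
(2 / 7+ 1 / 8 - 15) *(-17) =13889 / 56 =248.02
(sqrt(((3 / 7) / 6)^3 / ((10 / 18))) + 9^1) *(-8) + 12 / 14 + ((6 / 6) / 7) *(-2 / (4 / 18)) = -507 / 7-6 *sqrt(70) / 245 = -72.63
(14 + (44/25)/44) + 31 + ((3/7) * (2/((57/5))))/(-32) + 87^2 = 405066803/53200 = 7614.04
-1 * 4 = -4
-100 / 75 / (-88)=1 / 66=0.02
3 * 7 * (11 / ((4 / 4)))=231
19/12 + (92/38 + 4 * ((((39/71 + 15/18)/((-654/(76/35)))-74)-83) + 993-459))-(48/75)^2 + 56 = 36303435767383/23158957500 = 1567.58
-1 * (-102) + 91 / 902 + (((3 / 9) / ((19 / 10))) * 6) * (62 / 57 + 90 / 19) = 105728165 / 976866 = 108.23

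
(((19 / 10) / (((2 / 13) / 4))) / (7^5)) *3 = 741 / 84035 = 0.01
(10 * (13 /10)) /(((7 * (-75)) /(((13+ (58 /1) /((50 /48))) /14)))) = -22321 /183750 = -0.12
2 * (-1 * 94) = -188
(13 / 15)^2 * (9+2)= 1859 / 225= 8.26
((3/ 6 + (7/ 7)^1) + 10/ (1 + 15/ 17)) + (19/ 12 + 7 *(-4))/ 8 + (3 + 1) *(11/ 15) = 6.44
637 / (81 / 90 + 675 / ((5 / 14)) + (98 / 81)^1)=39690 / 117893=0.34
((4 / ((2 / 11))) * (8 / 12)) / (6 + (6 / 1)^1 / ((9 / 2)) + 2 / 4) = 88 / 47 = 1.87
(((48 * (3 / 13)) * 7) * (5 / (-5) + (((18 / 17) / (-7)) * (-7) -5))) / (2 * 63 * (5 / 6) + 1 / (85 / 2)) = -423360 / 116051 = -3.65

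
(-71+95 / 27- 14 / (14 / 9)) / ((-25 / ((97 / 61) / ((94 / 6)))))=40061 / 129015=0.31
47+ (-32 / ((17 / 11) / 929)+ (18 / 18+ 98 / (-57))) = -18594610 / 969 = -19189.48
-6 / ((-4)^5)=3 / 512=0.01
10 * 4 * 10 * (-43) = -17200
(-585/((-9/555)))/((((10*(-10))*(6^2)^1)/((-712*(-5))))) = -35674.17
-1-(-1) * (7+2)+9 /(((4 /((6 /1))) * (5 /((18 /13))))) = 763 /65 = 11.74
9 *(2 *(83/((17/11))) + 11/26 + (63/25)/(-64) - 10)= 311224293/353600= 880.16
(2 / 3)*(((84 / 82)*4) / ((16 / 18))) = 126 / 41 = 3.07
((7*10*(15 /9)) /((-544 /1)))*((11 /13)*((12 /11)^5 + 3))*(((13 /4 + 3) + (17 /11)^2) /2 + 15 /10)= -240524171125 /50113917568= -4.80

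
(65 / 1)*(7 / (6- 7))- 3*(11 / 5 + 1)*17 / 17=-2323 / 5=-464.60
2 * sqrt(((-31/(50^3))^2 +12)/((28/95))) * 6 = 76.57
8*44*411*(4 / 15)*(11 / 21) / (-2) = -1060928 / 105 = -10104.08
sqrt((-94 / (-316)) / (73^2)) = sqrt(7426) / 11534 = 0.01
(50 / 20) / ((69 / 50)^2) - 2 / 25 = 146728 / 119025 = 1.23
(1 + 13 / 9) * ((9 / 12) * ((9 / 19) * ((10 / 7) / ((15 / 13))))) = 143 / 133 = 1.08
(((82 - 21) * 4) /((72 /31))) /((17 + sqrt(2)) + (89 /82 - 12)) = 38687969 /2119977 - 6357542 * sqrt(2) /2119977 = 14.01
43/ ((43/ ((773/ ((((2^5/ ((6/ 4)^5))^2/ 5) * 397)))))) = 0.55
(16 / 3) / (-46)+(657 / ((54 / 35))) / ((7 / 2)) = 8387 / 69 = 121.55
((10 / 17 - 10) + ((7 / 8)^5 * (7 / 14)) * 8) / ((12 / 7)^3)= -13021309 / 8912896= -1.46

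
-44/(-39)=44/39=1.13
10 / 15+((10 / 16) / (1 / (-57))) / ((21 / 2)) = -229 / 84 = -2.73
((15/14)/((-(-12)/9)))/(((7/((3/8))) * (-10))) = -27/6272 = -0.00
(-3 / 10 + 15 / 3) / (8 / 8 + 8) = 0.52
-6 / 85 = -0.07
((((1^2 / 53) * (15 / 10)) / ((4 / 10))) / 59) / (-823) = -15 / 10294084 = -0.00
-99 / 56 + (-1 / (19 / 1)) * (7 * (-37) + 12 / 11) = 138181 / 11704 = 11.81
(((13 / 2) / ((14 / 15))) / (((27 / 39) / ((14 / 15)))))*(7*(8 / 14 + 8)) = 1690 / 3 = 563.33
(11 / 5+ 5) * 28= 1008 / 5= 201.60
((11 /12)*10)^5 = 503284375 /7776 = 64722.78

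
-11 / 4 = -2.75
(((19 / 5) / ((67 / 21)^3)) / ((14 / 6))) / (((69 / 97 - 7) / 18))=-65833803 / 458663575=-0.14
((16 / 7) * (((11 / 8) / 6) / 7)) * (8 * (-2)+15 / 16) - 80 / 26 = -128543 / 30576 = -4.20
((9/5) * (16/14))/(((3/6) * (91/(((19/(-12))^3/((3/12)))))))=-6859/9555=-0.72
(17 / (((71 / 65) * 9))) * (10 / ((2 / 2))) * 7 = 77350 / 639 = 121.05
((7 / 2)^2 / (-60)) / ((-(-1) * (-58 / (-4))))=-49 / 3480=-0.01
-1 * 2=-2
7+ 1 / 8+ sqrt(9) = 81 / 8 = 10.12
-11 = -11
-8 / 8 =-1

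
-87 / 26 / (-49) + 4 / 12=1535 / 3822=0.40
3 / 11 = 0.27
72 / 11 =6.55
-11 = -11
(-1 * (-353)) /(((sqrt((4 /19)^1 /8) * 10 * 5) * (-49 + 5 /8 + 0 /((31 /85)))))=-1412 * sqrt(38) /9675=-0.90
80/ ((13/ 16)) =1280/ 13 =98.46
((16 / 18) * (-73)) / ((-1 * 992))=73 / 1116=0.07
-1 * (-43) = 43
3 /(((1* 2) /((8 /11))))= 12 /11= 1.09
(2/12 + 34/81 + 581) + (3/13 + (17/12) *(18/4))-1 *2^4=4820147/8424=572.19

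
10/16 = 5/8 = 0.62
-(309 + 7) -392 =-708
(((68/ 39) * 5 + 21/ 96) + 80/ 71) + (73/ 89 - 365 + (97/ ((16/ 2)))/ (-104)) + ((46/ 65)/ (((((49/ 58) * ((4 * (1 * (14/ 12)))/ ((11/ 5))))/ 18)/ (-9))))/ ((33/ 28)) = -7892895236711/ 19320974400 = -408.51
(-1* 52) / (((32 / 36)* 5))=-117 / 10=-11.70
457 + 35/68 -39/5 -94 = 120943/340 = 355.71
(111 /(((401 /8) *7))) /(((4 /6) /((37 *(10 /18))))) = 27380 /2807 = 9.75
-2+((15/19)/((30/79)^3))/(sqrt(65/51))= -2+493039* sqrt(3315)/2223000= 10.77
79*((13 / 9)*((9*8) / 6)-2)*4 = 14536 / 3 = 4845.33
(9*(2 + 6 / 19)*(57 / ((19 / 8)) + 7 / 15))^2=2346821136 / 9025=260035.58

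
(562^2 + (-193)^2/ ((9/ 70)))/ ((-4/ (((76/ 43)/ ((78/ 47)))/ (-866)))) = 2433436609/ 13070538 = 186.18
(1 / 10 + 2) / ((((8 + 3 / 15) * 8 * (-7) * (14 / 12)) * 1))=-9 / 2296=-0.00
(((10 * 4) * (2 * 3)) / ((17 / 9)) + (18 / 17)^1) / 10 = 12.81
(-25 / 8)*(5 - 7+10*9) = -275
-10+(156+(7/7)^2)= 147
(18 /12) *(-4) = -6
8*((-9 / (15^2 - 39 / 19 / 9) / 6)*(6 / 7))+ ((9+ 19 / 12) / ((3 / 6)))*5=105.79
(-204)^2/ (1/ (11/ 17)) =26928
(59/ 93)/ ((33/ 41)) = 2419/ 3069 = 0.79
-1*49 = -49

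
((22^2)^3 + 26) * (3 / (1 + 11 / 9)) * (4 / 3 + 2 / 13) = 2959216173 / 13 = 227632013.31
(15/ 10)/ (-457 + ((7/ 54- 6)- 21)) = -81/ 26129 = -0.00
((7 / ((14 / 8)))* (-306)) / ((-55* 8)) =153 / 55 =2.78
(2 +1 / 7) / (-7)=-15 / 49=-0.31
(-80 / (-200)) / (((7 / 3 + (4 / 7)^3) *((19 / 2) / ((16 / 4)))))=16464 / 246335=0.07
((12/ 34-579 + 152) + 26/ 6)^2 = 463885444/ 2601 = 178348.88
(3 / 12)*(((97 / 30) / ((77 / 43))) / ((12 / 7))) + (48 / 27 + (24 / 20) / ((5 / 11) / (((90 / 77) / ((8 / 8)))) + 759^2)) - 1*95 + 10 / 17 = -85975212943999 / 930763178400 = -92.37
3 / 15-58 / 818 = 264 / 2045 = 0.13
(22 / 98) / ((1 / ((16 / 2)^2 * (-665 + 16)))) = -9324.41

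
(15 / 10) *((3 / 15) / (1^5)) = 3 / 10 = 0.30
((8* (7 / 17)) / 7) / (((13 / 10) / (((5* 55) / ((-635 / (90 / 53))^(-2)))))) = 249184985500 / 17901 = 13920171.25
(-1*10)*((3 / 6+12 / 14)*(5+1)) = -570 / 7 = -81.43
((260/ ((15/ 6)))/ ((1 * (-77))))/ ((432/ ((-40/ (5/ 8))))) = 0.20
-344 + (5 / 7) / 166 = -399723 / 1162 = -344.00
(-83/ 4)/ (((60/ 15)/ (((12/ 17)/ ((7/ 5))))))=-1245/ 476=-2.62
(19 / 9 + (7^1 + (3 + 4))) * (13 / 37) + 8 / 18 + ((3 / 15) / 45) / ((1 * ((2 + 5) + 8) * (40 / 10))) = 3049537 / 499500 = 6.11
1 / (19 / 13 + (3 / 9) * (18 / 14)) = 0.53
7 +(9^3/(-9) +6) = -68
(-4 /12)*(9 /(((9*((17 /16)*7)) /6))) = -32 /119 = -0.27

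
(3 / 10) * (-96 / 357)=-48 / 595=-0.08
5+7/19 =102/19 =5.37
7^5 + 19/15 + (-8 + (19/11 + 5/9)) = 8317262/495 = 16802.55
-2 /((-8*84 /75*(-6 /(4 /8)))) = -25 /1344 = -0.02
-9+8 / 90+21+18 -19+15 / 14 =7661 / 630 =12.16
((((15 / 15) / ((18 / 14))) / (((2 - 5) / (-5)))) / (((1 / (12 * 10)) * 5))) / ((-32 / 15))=-175 / 12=-14.58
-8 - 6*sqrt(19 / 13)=-15.25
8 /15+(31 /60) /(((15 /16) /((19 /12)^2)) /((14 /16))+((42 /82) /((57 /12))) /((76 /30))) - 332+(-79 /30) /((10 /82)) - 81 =-1264851067 /2921400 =-432.96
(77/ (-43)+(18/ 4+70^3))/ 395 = 29498233/ 33970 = 868.36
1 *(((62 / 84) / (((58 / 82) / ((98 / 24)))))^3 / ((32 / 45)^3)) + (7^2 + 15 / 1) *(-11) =-200030339016771 / 409179521024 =-488.86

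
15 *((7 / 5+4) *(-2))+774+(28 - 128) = 512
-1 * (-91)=91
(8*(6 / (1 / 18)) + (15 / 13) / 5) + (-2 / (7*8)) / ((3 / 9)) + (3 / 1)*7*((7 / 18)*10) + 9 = 1042631 / 1092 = 954.79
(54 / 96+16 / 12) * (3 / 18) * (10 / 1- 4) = 91 / 48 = 1.90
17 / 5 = 3.40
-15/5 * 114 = -342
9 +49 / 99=940 / 99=9.49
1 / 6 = 0.17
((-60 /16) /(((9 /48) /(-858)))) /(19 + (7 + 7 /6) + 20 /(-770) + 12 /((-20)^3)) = 7927920000 /12538307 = 632.30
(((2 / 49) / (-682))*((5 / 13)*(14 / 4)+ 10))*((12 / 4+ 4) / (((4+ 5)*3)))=-295 / 1675674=-0.00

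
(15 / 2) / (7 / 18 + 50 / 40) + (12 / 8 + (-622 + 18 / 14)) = -507691 / 826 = -614.64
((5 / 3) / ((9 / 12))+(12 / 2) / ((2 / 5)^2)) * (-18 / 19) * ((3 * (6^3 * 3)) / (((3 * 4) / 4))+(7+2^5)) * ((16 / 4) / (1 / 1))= -1964820 / 19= -103411.58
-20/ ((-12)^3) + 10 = 4325/ 432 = 10.01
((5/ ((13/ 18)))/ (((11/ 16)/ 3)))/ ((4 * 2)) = 540/ 143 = 3.78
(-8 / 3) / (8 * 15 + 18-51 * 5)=0.02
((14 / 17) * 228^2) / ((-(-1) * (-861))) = -49.72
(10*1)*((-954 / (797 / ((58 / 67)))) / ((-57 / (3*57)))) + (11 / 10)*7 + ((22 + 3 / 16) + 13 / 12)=795305167 / 12815760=62.06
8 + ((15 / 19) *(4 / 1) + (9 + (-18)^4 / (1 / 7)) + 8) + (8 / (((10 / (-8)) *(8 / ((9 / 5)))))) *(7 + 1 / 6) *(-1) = 349063477 / 475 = 734870.48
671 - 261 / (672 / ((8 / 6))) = 37547 / 56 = 670.48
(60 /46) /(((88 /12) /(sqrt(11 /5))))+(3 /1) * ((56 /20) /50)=21 /125+9 * sqrt(55) /253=0.43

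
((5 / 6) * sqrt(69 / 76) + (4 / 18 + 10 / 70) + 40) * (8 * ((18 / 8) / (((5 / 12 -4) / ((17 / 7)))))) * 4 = -4150176 / 2107 -6120 * sqrt(1311) / 5719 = -2008.46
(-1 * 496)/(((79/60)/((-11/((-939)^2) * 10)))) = 1091200/23218653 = 0.05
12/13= 0.92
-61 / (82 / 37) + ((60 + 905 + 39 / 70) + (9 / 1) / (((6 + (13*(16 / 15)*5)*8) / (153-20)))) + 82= 2467175539 / 2413670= 1022.17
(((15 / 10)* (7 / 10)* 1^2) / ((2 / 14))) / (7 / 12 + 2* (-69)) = -441 / 8245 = -0.05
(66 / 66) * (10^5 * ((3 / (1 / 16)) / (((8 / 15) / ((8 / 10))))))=7200000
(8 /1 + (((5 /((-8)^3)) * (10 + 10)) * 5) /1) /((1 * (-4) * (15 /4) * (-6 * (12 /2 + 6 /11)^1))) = 9889 /829440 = 0.01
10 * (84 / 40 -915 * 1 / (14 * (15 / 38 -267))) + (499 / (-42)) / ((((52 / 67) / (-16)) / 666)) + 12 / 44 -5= 50134793077 / 307307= 163142.37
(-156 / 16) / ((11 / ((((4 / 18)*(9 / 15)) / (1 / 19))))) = -247 / 110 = -2.25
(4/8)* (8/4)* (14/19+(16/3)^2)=4990/171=29.18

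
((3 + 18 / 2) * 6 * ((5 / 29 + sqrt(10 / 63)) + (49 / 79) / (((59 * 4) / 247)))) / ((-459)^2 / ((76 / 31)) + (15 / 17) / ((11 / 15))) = 113696 * sqrt(70) / 2849781333 + 12626139768 / 18342956809537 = 0.00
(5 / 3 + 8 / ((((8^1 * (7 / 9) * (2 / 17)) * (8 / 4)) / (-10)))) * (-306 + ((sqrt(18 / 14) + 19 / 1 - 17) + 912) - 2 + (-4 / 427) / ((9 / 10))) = -32163.09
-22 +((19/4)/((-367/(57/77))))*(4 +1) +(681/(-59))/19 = -2870741563/126713356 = -22.66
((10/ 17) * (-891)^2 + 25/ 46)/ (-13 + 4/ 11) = -4017042535/ 108698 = -36955.99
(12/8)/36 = 1/24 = 0.04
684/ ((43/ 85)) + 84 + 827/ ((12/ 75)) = 1136033/ 172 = 6604.84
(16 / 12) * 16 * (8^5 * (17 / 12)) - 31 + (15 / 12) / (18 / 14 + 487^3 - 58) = 9607904797561049 / 9702104688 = 990290.78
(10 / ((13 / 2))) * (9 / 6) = 30 / 13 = 2.31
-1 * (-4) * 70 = 280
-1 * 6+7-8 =-7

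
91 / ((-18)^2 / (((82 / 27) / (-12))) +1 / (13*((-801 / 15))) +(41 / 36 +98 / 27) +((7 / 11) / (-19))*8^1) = -97438064724 / 1365948880253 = -0.07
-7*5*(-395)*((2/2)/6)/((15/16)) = 22120/9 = 2457.78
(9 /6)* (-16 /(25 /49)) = -1176 /25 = -47.04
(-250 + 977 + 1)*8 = 5824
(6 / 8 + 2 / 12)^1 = 11 / 12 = 0.92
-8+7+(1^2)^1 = 0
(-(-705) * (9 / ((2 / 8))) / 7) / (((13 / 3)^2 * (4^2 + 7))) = 228420 / 27209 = 8.40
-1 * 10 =-10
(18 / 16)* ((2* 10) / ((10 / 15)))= 135 / 4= 33.75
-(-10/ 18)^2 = -25/ 81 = -0.31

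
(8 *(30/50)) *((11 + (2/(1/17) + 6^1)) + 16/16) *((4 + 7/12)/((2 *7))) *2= 1144/7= 163.43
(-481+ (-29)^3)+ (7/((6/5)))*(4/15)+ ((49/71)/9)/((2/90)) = -15888731/639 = -24864.99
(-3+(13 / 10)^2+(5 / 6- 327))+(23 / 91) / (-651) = -1940006821 / 5924100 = -327.48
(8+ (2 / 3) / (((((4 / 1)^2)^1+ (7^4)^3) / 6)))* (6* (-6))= -3986290718640 / 13841287217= -288.00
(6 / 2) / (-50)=-3 / 50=-0.06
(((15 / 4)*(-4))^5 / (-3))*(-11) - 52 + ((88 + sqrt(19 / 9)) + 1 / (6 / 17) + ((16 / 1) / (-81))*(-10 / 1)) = -451062139 / 162 + sqrt(19) / 3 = -2784332.74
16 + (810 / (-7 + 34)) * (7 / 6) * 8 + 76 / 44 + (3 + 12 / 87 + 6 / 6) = 96295 / 319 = 301.87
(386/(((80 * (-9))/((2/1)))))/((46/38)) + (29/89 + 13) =4583677/368460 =12.44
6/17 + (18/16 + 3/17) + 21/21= 361/136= 2.65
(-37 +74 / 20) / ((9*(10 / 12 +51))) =-111 / 1555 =-0.07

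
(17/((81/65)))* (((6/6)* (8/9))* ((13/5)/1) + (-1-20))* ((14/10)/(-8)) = 1301027/29160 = 44.62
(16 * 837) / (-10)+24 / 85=-113808 / 85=-1338.92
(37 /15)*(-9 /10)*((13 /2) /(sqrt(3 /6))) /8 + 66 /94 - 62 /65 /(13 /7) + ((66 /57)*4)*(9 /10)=3287681 /754585 - 1443*sqrt(2) /800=1.81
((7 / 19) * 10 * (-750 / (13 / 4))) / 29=-210000 / 7163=-29.32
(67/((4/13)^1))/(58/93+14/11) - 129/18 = 2506259/23280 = 107.66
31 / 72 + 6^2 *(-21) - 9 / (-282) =-2556739 / 3384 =-755.54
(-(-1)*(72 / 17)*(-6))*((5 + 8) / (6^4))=-13 / 51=-0.25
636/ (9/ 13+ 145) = 4134/ 947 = 4.37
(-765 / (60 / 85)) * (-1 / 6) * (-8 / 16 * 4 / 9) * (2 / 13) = -1445 / 234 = -6.18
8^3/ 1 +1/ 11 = 5633/ 11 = 512.09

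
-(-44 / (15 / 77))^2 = -11478544 / 225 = -51015.75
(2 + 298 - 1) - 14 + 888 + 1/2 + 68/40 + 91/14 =11817/10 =1181.70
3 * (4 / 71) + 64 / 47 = 5108 / 3337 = 1.53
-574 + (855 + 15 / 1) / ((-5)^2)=-2696 / 5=-539.20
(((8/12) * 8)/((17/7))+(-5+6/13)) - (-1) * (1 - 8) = -9.34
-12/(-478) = 6/239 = 0.03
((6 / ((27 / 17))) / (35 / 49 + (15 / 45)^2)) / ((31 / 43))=5117 / 806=6.35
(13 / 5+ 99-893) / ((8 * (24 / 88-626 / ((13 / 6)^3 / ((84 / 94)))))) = 1.81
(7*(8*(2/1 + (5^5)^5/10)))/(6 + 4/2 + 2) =834465026855468806/5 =166893005371093761.20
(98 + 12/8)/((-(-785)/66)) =6567/785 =8.37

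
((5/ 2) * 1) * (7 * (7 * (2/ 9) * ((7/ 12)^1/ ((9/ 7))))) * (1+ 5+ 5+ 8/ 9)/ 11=1284535/ 96228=13.35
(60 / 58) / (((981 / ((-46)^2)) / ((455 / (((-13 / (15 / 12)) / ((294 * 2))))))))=-181447000 / 3161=-57401.77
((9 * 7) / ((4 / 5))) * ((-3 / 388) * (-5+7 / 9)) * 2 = 1995 / 388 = 5.14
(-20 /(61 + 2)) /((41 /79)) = -1580 /2583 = -0.61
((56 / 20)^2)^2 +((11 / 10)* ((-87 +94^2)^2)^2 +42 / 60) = 4028156809936914541 / 625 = 6445050895899063.27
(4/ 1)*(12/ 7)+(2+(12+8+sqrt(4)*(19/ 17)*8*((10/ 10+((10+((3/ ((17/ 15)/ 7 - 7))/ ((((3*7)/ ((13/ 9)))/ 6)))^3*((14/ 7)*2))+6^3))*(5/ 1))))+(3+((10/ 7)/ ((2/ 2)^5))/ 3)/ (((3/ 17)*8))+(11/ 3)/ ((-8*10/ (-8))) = 5755557714213001/ 283161867480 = 20326.03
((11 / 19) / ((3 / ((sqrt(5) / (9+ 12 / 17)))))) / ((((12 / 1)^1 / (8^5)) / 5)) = 139264 * sqrt(5) / 513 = 607.02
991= 991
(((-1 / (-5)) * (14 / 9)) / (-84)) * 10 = -1 / 27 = -0.04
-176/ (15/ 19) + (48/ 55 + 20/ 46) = -168214/ 759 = -221.63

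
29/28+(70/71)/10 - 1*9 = -15637/1988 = -7.87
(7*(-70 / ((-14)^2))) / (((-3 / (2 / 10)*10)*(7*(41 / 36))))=3 / 1435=0.00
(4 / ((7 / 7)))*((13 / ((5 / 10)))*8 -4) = 816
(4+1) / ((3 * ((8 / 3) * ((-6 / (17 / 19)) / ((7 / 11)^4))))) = -204085 / 13352592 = -0.02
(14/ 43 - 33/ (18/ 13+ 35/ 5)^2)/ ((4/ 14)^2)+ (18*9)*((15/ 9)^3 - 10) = -1781473213/ 2043532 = -871.76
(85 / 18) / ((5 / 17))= 289 / 18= 16.06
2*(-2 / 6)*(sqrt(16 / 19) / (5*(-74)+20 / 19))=4*sqrt(19) / 10515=0.00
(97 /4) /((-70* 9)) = -97 /2520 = -0.04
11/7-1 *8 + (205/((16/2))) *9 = 12555/56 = 224.20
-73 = -73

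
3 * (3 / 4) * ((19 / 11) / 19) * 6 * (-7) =-189 / 22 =-8.59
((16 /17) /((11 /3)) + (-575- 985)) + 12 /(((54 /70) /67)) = -870988 /1683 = -517.52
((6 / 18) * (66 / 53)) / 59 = 22 / 3127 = 0.01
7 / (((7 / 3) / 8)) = 24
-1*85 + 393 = 308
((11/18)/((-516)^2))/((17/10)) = 55/40737168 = 0.00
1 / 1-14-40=-53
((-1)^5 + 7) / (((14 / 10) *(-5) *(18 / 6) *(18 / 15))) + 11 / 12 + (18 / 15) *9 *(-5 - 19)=-258.52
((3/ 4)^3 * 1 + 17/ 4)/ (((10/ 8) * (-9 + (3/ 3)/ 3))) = -69/ 160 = -0.43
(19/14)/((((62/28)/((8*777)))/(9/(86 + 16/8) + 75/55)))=1904427/341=5584.83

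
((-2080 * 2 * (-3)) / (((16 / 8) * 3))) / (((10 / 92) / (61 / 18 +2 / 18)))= 66976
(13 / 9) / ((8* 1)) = 13 / 72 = 0.18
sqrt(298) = 17.26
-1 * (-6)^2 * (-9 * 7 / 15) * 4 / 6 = 504 / 5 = 100.80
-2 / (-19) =2 / 19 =0.11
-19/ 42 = -0.45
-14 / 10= -7 / 5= -1.40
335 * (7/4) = 586.25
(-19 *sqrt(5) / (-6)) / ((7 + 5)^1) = 19 *sqrt(5) / 72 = 0.59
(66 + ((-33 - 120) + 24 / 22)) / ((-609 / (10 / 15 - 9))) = -375 / 319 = -1.18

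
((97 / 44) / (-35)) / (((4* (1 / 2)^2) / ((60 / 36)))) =-97 / 924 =-0.10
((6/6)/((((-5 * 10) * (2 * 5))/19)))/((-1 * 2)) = 19/1000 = 0.02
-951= -951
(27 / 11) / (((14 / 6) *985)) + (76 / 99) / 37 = 550993 / 25256385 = 0.02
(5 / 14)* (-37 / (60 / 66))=-14.54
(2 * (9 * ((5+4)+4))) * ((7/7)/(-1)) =-234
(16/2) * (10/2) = 40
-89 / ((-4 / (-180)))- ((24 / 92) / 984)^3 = -214940162370241 / 53667955648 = -4005.00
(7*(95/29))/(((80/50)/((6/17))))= 9975/1972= 5.06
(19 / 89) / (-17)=-19 / 1513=-0.01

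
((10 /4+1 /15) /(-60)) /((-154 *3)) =1 /10800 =0.00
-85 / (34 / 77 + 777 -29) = -77 / 678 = -0.11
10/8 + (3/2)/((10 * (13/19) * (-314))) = 101993/81640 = 1.25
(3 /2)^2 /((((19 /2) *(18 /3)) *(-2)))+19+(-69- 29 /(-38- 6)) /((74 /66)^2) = -7362769 /208088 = -35.38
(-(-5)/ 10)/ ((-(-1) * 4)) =1/ 8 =0.12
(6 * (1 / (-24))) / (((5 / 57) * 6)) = -19 / 40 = -0.48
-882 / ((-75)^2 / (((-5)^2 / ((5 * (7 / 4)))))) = -0.45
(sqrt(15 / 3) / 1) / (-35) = -sqrt(5) / 35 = -0.06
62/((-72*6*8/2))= -31/864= -0.04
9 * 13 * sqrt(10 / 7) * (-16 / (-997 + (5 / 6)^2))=5184 * sqrt(70) / 19313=2.25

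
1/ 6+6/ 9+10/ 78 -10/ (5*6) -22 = -1667/ 78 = -21.37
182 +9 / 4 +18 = 809 / 4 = 202.25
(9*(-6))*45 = -2430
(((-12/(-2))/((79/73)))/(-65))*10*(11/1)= -9636/1027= -9.38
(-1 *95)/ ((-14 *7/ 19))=1805/ 98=18.42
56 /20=14 /5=2.80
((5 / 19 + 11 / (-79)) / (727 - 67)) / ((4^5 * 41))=31 / 6931978240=0.00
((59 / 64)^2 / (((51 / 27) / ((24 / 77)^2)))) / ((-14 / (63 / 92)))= -2537649 / 1186938368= -0.00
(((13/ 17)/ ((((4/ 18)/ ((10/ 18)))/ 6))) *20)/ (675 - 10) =780/ 2261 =0.34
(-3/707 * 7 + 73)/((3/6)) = 14740/101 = 145.94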